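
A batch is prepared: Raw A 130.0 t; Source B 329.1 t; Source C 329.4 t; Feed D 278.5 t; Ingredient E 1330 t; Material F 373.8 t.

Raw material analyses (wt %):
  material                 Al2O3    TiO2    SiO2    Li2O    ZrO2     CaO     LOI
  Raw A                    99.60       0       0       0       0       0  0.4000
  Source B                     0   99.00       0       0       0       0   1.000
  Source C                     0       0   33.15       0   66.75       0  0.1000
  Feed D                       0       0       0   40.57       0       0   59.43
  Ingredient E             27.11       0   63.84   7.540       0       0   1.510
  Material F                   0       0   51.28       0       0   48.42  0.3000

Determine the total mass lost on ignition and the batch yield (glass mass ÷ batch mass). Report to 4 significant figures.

LOI loss = 190.9 t; glass = 2580 t; yield = 93.11%

Each numeric step runs at exact precision from first step to last; the intermediate values are displayed (rounded to four significant figures) as written; every reported number carries a single rounding. All derived quantities, which include net glass mass, ignition loss, the totals, the six compositions, the yield, are rebuilt in exact precision, as written in question or answer, using the weight values per 2580 t of glass.
Each material's LOI contribution:
  Raw A: 130.0 × 0.004000 = 0.5200 t
  Source B: 329.1 × 0.01000 = 3.291 t
  Source C: 329.4 × 0.001000 = 0.3294 t
  Feed D: 278.5 × 0.5943 = 165.5 t
  Ingredient E: 1330 × 0.01510 = 20.08 t
  Material F: 373.8 × 0.003000 = 1.121 t
Total LOI = 190.9 t
Glass = batch − LOI = 2771 − 190.9 = 2580 t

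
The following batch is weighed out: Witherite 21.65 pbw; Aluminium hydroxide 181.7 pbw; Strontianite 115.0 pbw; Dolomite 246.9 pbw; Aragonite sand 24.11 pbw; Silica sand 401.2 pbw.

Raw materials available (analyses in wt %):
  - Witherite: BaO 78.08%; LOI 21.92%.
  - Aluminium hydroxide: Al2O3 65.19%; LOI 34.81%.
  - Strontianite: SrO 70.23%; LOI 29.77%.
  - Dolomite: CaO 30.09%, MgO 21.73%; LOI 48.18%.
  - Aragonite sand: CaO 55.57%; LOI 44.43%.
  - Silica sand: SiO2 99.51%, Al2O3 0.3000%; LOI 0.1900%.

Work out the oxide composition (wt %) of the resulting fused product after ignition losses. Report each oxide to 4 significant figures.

Glass mass = 757.9 pbw (batch 990.6 − LOI 232.7).
Composition: SiO2 52.68%, BaO 2.230%, CaO 11.57%, MgO 7.079%, SrO 10.66%, Al2O3 15.79%

Values along the way are printed, rounded to four significant digits, when written out — exact precision is kept in all steps; a single rounding produces every reported value — derived quantities are recomputed from the batch weights for 757.9 pbw of glass in exact precision (the yield, net glass mass, totals, ignition loss, six oxide percentages) as written in the problem or the answer.
What the batch supplies per oxide:
  SiO2: 401.2·0.9951 = 399.2 pbw
  BaO: 21.65·0.7808 = 16.90 pbw
  CaO: 246.9·0.3009 + 24.11·0.5557 = 87.69 pbw
  MgO: 246.9·0.2173 = 53.65 pbw
  SrO: 115.0·0.7023 = 80.76 pbw
  Al2O3: 181.7·0.6519 + 401.2·0.003000 = 119.7 pbw
LOI: 21.65·0.2192 + 181.7·0.3481 + 115.0·0.2977 + 246.9·0.4818 + 24.11·0.4443 + 401.2·0.001900 = 232.7 pbw
Resulting glass, batch − LOI: 990.6 − 232.7 = 757.9 pbw (matching Σ of the oxides)
oxide / glass × 100 gives the wt %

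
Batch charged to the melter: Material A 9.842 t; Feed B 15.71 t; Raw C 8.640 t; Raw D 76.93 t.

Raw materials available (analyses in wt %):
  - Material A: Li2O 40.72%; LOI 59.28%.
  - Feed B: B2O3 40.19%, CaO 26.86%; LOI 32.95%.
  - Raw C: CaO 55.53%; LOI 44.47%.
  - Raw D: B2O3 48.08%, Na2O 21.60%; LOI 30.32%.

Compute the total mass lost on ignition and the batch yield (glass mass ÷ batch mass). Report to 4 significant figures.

LOI loss = 38.18 t; glass = 72.94 t; yield = 65.64%

All arithmetic carries full precision from first step to last; intermediates are displayed rounded to 4 significant digits between the steps — exactly one rounding lands on each reported figure. All derived quantities, including totals, LOI, glass mass, four oxide percentages, yield, are rebuilt from the weighed amounts for 72.94 t of glass in full float precision, as they appear in the problem or answer text.
Per-material ignition loss:
  Material A: 9.842 × 0.5928 = 5.834 t
  Feed B: 15.71 × 0.3295 = 5.176 t
  Raw C: 8.640 × 0.4447 = 3.842 t
  Raw D: 76.93 × 0.3032 = 23.33 t
Total LOI = 38.18 t
Glass = batch − LOI = 111.1 − 38.18 = 72.94 t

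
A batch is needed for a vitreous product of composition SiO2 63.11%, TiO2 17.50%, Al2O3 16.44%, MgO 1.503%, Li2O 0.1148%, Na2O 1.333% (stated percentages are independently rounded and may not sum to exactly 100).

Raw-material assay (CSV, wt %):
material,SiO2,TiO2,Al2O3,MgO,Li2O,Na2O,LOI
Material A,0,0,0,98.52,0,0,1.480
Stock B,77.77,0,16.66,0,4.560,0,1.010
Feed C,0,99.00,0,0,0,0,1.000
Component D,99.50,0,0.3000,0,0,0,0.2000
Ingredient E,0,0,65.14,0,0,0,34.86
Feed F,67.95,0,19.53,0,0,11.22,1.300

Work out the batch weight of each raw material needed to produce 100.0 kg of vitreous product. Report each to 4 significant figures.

Mid-chain values are printed (rounded to 4 significant digits) when written out — every computation carries full float precision at all times; each reported value undergoes a single rounding — the derived quantities, which include ignition loss, the yield, net glass mass, the totals, the six compositions, are re-derived at full precision, as given in either problem or answer, starting from the weights on 100.0 kg of glass.
Per-oxide target masses for 100.0 kg vitreous product:
  SiO2: 63.11% × 100.0 = 63.11 kg
  TiO2: 17.50% × 100.0 = 17.50 kg
  Al2O3: 16.44% × 100.0 = 16.44 kg
  MgO: 1.503% × 100.0 = 1.503 kg
  Li2O: 0.1148% × 100.0 = 0.1148 kg
  Na2O: 1.333% × 100.0 = 1.333 kg
Verifying the oxide balance from the weights as reported, under the basis named above (oxide sums agree with the targets modulo rounding of the values):
  SiO2: 2.518·0.7777 + 53.35·0.9950 + 11.88·0.6795 = 63.11 kg (target 63.11 kg)
  TiO2: 17.68·0.9900 = 17.50 kg (target 17.50 kg)
  Al2O3: 2.518·0.1666 + 53.35·0.003000 + 20.79·0.6514 + 11.88·0.1953 = 16.44 kg (target 16.44 kg)
  MgO: 1.526·0.9852 = 1.503 kg (target 1.503 kg)
  Li2O: 2.518·0.04560 = 0.1148 kg (target 0.1148 kg)
  Na2O: 11.88·0.1122 = 1.333 kg (target 1.333 kg)
Glass-mass sanity pass: batch Σ − ignition loss = 100.0 kg (oxide target masses add up to 100.0 kg; against the stated basis, 100.0 kg — rounding explains the deltas).
Total batch = Σ batch = 107.7 kg; LOI loss = Σ batch·LOI = 7.733 kg; as yield: glass ÷ batch → 92.82%.

Batch per 100.0 kg vitreous product:
  Material A: 1.526 kg
  Stock B: 2.518 kg
  Feed C: 17.68 kg
  Component D: 53.35 kg
  Ingredient E: 20.79 kg
  Feed F: 11.88 kg
Total batch = 107.7 kg; LOI loss = 7.733 kg; yield = 92.82%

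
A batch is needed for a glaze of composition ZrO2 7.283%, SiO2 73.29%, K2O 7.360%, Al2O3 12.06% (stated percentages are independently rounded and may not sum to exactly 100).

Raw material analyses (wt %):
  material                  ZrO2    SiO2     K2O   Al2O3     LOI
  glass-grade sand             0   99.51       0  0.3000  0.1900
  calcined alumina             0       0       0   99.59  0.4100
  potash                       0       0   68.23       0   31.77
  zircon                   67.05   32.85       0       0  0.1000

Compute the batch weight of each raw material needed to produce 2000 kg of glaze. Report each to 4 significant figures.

In-progress results are printed rounded to four significant figures — the working math carries full float precision at each step; every reported value is rounded a single time; all derived quantities (glass mass, the four compositions, the totals, LOI, yield) are rebuilt using the weight values per 2000 kg of glass at full precision, as set out in either problem or answer.
Per-oxide target masses for 2000 kg glaze:
  ZrO2: 7.283% × 2000 = 145.7 kg
  SiO2: 73.29% × 2000 = 1466 kg
  K2O: 7.360% × 2000 = 147.2 kg
  Al2O3: 12.06% × 2000 = 241.2 kg
Per-oxide balance check on the weights just shown, versus the basis set out (target by target, the sums agree once rounding is allowed for):
  ZrO2: 217.2·0.6705 = 145.6 kg (target 145.7 kg)
  SiO2: 1401·0.9951 + 217.2·0.3285 = 1465 kg (target 1466 kg)
  K2O: 215.7·0.6823 = 147.2 kg (target 147.2 kg)
  Al2O3: 1401·0.003000 + 238.0·0.9959 = 241.2 kg (target 241.2 kg)
Glass-mass closure: batch Σ − ignition loss = 2000 kg (per-oxide target masses sum to 2000 kg; versus the stated basis of 2000 kg — rounding explains the deltas).
Total batch = Σ batch = 2072 kg; ignition loss, Σ(batch × LOI) = 72.38 kg; the yield ratio, glass ÷ batch: 96.51%.

Batch per 2000 kg glaze:
  glass-grade sand: 1401 kg
  calcined alumina: 238.0 kg
  potash: 215.7 kg
  zircon: 217.2 kg
Total batch = 2072 kg; LOI loss = 72.38 kg; yield = 96.51%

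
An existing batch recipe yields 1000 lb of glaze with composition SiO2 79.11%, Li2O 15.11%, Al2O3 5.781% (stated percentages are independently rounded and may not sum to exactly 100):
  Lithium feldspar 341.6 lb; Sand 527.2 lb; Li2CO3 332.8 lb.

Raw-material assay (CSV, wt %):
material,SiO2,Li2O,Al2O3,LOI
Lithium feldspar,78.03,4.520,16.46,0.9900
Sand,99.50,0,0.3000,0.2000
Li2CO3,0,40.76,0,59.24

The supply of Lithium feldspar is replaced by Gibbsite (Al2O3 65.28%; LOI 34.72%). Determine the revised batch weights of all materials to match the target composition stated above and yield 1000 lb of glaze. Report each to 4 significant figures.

Revised batch per 1000 lb glaze:
  Gibbsite: 84.90 lb
  Sand: 795.1 lb
  Li2CO3: 370.7 lb
Total batch = 1251 lb; LOI loss = 250.7 lb

The whole derivation keeps exact precision all the way through. Intermediates are printed (rounded to four significant digits) within the worked lines — every reported number is rounded exactly once. Derived quantities are re-derived from the batch weights on 1000 lb of glass at full precision (net glass mass, totals, the three compositions, yield, LOI), exactly as printed in the question or the answer.
The oxide mass targets at 1000 lb glaze:
  SiO2: 79.11% × 1000 = 791.1 lb
  Li2O: 15.11% × 1000 = 151.1 lb
  Al2O3: 5.781% × 1000 = 57.81 lb
Checking each oxide sum given the weights on record, against the basis in use (summed amounts equal target values inside rounding margins):
  SiO2: 795.1·0.9950 = 791.1 lb (target 791.1 lb)
  Li2O: 370.7·0.4076 = 151.1 lb (target 151.1 lb)
  Al2O3: 84.90·0.6528 + 795.1·0.003000 = 57.81 lb (target 57.81 lb)
Consistency of the glass mass: total batch − LOI = 1000 lb (summing oxide targets gives 1000 lb; with the basis standing at 1000 lb — any gap is answer rounding).
Whole-batch sum: Σ batch = 1251 lb; Σ batch·LOI gives LOI loss = 250.7 lb; yield: glass divided by total = 79.96%.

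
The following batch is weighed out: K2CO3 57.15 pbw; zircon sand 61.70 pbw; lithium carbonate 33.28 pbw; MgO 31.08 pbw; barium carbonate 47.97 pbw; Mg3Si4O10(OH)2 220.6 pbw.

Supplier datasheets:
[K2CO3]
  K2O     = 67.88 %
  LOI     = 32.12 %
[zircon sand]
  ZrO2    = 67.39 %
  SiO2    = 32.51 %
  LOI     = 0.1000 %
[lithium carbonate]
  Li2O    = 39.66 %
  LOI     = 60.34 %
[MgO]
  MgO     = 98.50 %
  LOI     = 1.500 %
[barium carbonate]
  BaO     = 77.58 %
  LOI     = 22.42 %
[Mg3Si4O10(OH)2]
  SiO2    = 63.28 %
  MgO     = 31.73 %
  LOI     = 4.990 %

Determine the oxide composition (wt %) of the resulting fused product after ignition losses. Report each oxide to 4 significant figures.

Glass mass = 391.1 pbw (batch 451.8 − LOI 60.73).
Composition: Li2O 3.375%, K2O 9.920%, ZrO2 10.63%, BaO 9.517%, SiO2 40.83%, MgO 25.73%

The whole derivation maintains full precision all the way through — working values are displayed (rounded to 4 significant figures) as written. Each reported value takes exactly one rounding; the derived quantities are re-derived starting from the weights at 391.1 pbw of glass at full float precision (totals, the yield, LOI, net glass mass, the six compositions), as quoted within the problem or the answer.
What the batch supplies per oxide:
  Li2O: 33.28·0.3966 = 13.20 pbw
  K2O: 57.15·0.6788 = 38.79 pbw
  ZrO2: 61.70·0.6739 = 41.58 pbw
  BaO: 47.97·0.7758 = 37.22 pbw
  SiO2: 61.70·0.3251 + 220.6·0.6328 = 159.7 pbw
  MgO: 31.08·0.9850 + 220.6·0.3173 = 100.6 pbw
LOI: 57.15·0.3212 + 61.70·0.001000 + 33.28·0.6034 + 31.08·0.01500 + 47.97·0.2242 + 220.6·0.04990 = 60.73 pbw
Glass mass = batch − LOI = 451.8 − 60.73 = 391.1 pbw (= the summed oxide contributions)
wt % = oxide mass / glass mass × 100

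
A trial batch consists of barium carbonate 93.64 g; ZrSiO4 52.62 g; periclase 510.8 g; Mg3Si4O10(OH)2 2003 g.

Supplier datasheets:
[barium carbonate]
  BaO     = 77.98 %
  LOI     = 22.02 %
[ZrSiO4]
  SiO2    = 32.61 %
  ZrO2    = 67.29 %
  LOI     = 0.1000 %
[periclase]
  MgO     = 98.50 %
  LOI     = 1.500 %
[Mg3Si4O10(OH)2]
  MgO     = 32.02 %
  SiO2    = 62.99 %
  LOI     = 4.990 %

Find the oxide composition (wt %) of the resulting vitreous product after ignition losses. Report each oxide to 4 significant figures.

All internal work runs at full precision through every step — the intermediate values are printed rounded to 4 significant figures in the printout. A single rounding finalizes each reported figure. The derived quantities (the four compositions, glass mass, the yield, LOI, totals) are recomputed starting from the weights on 2532 g of glass in full float precision, as written in the problem or answer text.
Oxide masses out of the charge:
  BaO: 93.64·0.7798 = 73.02 g
  MgO: 510.8·0.9850 + 2003·0.3202 = 1144 g
  SiO2: 52.62·0.3261 + 2003·0.6299 = 1279 g
  ZrO2: 52.62·0.6729 = 35.41 g
LOI: 93.64·0.2202 + 52.62·0.001000 + 510.8·0.01500 + 2003·0.04990 = 128.3 g
The glass mass, total less LOI, = 2660 − 128.3 = 2532 g (the oxide masses sum to this)
each wt % is 100 × oxide ÷ glass

Glass mass = 2532 g (batch 2660 − LOI 128.3).
Composition: BaO 2.884%, MgO 45.21%, SiO2 50.51%, ZrO2 1.399%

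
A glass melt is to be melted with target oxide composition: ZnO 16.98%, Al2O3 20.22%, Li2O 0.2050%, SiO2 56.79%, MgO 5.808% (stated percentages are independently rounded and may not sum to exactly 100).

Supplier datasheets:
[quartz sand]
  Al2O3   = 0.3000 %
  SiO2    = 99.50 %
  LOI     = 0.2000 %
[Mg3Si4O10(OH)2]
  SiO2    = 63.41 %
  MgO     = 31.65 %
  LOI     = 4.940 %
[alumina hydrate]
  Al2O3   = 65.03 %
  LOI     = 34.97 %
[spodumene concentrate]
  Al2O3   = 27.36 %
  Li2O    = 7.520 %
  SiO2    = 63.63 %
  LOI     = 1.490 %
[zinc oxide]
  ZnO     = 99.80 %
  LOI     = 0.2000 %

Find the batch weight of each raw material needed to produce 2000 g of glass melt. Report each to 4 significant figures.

Each numeric step carries full float precision in all steps; rounding to four significant digits governs every working value as printed — exactly one rounding goes into each reported number — derived quantities are carried starting from the weights on 2000 g of glass in full float precision (the totals, LOI, the yield, five oxide percentages, glass mass), as written in question or answer.
Target oxide masses per 2000 g glass melt:
  ZnO: 16.98% × 2000 = 339.6 g
  Al2O3: 20.22% × 2000 = 404.4 g
  Li2O: 0.2050% × 2000 = 4.100 g
  SiO2: 56.79% × 2000 = 1136 g
  MgO: 5.808% × 2000 = 116.2 g
Per-oxide balance check applying the batch weights above, for the quoted basis mass (sum by sum, the targets are met exact up to rounding of places):
  ZnO: 340.3·0.9980 = 339.6 g (target 339.6 g)
  Al2O3: 872.7·0.003000 + 594.9·0.6503 + 54.52·0.2736 = 404.4 g (target 404.4 g)
  Li2O: 54.52·0.07520 = 4.100 g (target 4.100 g)
  SiO2: 872.7·0.9950 + 367.0·0.6341 + 54.52·0.6363 = 1136 g (target 1136 g)
  MgO: 367.0·0.3165 = 116.2 g (target 116.2 g)
Mass balance on the glass: Σ batch − LOI loss = 2000 g (oxide target masses add up to 2000 g; against the stated basis, 2000 g — rounding explains the deltas).
Whole-batch sum: Σ batch = 2229 g; ignition loss, Σ(batch × LOI) = 229.4 g; as yield: glass ÷ batch → 89.71%.

Batch per 2000 g glass melt:
  quartz sand: 872.7 g
  Mg3Si4O10(OH)2: 367.0 g
  alumina hydrate: 594.9 g
  spodumene concentrate: 54.52 g
  zinc oxide: 340.3 g
Total batch = 2229 g; LOI loss = 229.4 g; yield = 89.71%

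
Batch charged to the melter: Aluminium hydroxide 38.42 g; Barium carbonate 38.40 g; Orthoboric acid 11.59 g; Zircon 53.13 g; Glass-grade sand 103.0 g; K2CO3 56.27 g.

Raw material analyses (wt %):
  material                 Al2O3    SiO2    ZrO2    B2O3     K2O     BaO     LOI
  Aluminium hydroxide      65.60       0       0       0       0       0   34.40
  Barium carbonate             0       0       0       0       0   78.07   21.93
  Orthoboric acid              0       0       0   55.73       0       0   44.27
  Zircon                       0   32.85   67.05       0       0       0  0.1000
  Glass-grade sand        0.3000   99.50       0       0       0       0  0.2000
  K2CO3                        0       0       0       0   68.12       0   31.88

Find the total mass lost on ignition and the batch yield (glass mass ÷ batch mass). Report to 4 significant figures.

Intermediates are shown (rounded to four significant digits) as written; every computation runs at exact precision in all steps; exactly one rounding goes into every reported value. The derived quantities are computed in full precision (yield, LOI, the totals, six oxide percentages, glass mass) from the batch weights at 255.8 g of glass as set out in the problem or the answer.
Loss on ignition, line by line:
  Aluminium hydroxide: 38.42 × 0.3440 = 13.22 g
  Barium carbonate: 38.40 × 0.2193 = 8.421 g
  Orthoboric acid: 11.59 × 0.4427 = 5.131 g
  Zircon: 53.13 × 0.001000 = 0.05313 g
  Glass-grade sand: 103.0 × 0.002000 = 0.2060 g
  K2CO3: 56.27 × 0.3188 = 17.94 g
Total LOI = 44.97 g
Glass = batch − LOI = 300.8 − 44.97 = 255.8 g

LOI loss = 44.97 g; glass = 255.8 g; yield = 85.05%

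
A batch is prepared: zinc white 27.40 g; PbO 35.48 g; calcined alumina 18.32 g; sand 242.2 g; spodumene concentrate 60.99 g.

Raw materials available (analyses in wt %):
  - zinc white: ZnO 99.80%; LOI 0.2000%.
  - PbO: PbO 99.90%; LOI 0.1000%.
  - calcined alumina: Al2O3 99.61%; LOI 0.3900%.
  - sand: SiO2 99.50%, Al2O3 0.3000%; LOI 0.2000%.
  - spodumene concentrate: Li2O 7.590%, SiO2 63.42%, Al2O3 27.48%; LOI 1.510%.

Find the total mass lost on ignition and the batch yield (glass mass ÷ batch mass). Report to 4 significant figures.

The working math runs at full precision from start to finish. Mid-chain values appear rounded to four significant figures in the working; each reported result is rounded once only; derived quantities, which include LOI, the five compositions, the totals, glass mass, the yield, are computed in full precision, as quoted within problem or answer, from the weighed amounts at 382.8 g of glass.
Per-material ignition loss:
  zinc white: 27.40 × 0.002000 = 0.05480 g
  PbO: 35.48 × 0.001000 = 0.03548 g
  calcined alumina: 18.32 × 0.003900 = 0.07145 g
  sand: 242.2 × 0.002000 = 0.4844 g
  spodumene concentrate: 60.99 × 0.01510 = 0.9209 g
Total LOI = 1.567 g
Glass = batch − LOI = 384.4 − 1.567 = 382.8 g

LOI loss = 1.567 g; glass = 382.8 g; yield = 99.59%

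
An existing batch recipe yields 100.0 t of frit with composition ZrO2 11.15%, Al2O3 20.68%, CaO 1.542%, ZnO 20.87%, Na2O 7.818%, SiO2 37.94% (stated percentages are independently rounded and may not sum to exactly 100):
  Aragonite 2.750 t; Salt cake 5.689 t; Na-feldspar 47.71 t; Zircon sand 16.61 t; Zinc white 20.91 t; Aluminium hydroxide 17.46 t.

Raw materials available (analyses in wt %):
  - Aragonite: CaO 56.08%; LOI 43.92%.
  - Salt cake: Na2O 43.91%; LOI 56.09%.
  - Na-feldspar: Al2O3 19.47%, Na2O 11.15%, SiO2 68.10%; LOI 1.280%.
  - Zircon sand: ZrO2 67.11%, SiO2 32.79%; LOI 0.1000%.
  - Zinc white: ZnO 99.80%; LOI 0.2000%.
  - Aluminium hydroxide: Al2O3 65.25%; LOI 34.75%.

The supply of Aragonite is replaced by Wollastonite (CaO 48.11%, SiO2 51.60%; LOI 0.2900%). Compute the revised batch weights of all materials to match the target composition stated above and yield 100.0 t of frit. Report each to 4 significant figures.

The whole derivation runs at full float precision all the way through; working values appear rounded off to 4 significant digits at each printed step. A single rounding yields each reported result. Derived quantities are rebuilt using the weight values for 100.0 t of glass at exact precision (totals, the six compositions, glass mass, ignition loss, the yield), as given in the problem or the answer.
The oxide mass targets at 100.0 t frit:
  ZrO2: 11.15% × 100.0 = 11.15 t
  Al2O3: 20.68% × 100.0 = 20.68 t
  CaO: 1.542% × 100.0 = 1.542 t
  ZnO: 20.87% × 100.0 = 20.87 t
  Na2O: 7.818% × 100.0 = 7.818 t
  SiO2: 37.94% × 100.0 = 37.94 t
Sums-versus-targets review with the batch weights as given, versus the basis set out (sums match the target masses net of answer rounding effects):
  ZrO2: 16.61·0.6711 = 11.15 t (target 11.15 t)
  Al2O3: 45.28·0.1947 + 18.18·0.6525 = 20.68 t (target 20.68 t)
  CaO: 3.205·0.4811 = 1.542 t (target 1.542 t)
  ZnO: 20.91·0.9980 = 20.87 t (target 20.87 t)
  Na2O: 6.306·0.4391 + 45.28·0.1115 = 7.818 t (target 7.818 t)
  SiO2: 3.205·0.5160 + 45.28·0.6810 + 16.61·0.3279 = 37.94 t (target 37.94 t)
Glass mass check: total charge less LOI = 99.99 t (oxide target masses add up to 100.0 t; the stated basis being 100.0 t — differing by rounding only).
Summing the batch: Σ batch = 110.5 t; the LOI term Σ batch·LOI equals 10.50 t; glass ÷ batch gives a yield of 90.50%.

Revised batch per 100.0 t frit:
  Wollastonite: 3.205 t
  Salt cake: 6.306 t
  Na-feldspar: 45.28 t
  Zircon sand: 16.61 t
  Zinc white: 20.91 t
  Aluminium hydroxide: 18.18 t
Total batch = 110.5 t; LOI loss = 10.50 t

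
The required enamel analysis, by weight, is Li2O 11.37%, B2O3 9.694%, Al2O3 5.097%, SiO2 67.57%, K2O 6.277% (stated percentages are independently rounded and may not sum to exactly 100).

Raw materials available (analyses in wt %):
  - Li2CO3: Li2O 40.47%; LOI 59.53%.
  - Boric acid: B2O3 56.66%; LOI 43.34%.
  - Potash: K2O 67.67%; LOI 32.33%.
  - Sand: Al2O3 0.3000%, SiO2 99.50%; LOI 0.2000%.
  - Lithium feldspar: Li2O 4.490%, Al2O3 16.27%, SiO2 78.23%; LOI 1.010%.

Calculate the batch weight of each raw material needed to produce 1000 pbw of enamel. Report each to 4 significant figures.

Exact precision is held throughout. In-progress results are shown with 4-significant-digit rounding as written; a single rounding yields each reported value; all derived quantities are recomputed at full float precision (ignition loss, totals, the five compositions, glass mass, yield) from the batch weights per 1000 pbw of glass as set out in the problem or answer text.
Target masses of each oxide per 1000 pbw enamel:
  Li2O: 11.37% × 1000 = 113.7 pbw
  B2O3: 9.694% × 1000 = 96.94 pbw
  Al2O3: 5.097% × 1000 = 50.97 pbw
  SiO2: 67.57% × 1000 = 675.7 pbw
  K2O: 6.277% × 1000 = 62.77 pbw
A balance pass over the oxides, per the reported batch figures, per the basis as stated (summed amounts equal target values given rounding of the digits):
  Li2O: 247.1·0.4047 + 305.2·0.04490 = 113.7 pbw (target 113.7 pbw)
  B2O3: 171.1·0.5666 = 96.95 pbw (target 96.94 pbw)
  Al2O3: 439.2·0.003000 + 305.2·0.1627 = 50.97 pbw (target 50.97 pbw)
  SiO2: 439.2·0.9950 + 305.2·0.7823 = 675.8 pbw (target 675.7 pbw)
  K2O: 92.76·0.6767 = 62.77 pbw (target 62.77 pbw)
Glass-mass closure: Σ batch − LOI loss = 1000 pbw (the Σ of target masses is 1000 pbw; against the stated basis, 1000 pbw — gaps are rounding artifacts).
Total batch = Σ batch = 1255 pbw; LOI removed, Σ of batch·LOI: 255.2 pbw; as yield: glass ÷ batch → 79.67%.

Batch per 1000 pbw enamel:
  Li2CO3: 247.1 pbw
  Boric acid: 171.1 pbw
  Potash: 92.76 pbw
  Sand: 439.2 pbw
  Lithium feldspar: 305.2 pbw
Total batch = 1255 pbw; LOI loss = 255.2 pbw; yield = 79.67%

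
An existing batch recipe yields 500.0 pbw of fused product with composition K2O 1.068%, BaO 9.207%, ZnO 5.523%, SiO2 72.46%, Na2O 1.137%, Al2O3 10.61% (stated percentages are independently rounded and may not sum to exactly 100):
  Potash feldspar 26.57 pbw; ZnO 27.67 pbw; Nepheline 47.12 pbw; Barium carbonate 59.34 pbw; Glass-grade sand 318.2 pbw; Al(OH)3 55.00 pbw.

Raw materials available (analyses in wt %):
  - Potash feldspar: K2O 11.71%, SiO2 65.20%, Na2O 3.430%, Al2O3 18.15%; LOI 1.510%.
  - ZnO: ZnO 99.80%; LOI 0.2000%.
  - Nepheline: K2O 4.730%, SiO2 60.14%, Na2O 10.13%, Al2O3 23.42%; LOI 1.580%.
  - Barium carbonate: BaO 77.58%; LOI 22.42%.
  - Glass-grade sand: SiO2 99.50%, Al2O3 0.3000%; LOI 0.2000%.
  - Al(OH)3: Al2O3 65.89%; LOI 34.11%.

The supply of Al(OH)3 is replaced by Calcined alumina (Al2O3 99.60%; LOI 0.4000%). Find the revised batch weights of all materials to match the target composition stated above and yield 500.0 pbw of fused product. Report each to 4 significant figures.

Revised batch per 500.0 pbw fused product:
  Potash feldspar: 26.57 pbw
  ZnO: 27.67 pbw
  Nepheline: 47.12 pbw
  Barium carbonate: 59.34 pbw
  Glass-grade sand: 318.2 pbw
  Calcined alumina: 36.38 pbw
Total batch = 515.3 pbw; LOI loss = 15.29 pbw

All internal work holds exact precision in every operation — intermediates appear, with 4-significant-figure rounding, at each printed step; each reported figure carries a single rounding. All derived quantities are computed in exact precision (glass mass, the yield, totals, six oxide percentages, ignition loss) starting from the weights on 500.0 pbw of glass, as written in the problem or the answer.
Target oxide masses per 500.0 pbw fused product:
  K2O: 1.068% × 500.0 = 5.340 pbw
  BaO: 9.207% × 500.0 = 46.04 pbw
  ZnO: 5.523% × 500.0 = 27.62 pbw
  SiO2: 72.46% × 500.0 = 362.3 pbw
  Na2O: 1.137% × 500.0 = 5.685 pbw
  Al2O3: 10.61% × 500.0 = 53.05 pbw
Checking each oxide sum with the batch weights as given, per the basis as stated (summed amounts equal target values exact up to rounding of places):
  K2O: 26.57·0.1171 + 47.12·0.04730 = 5.340 pbw (target 5.340 pbw)
  BaO: 59.34·0.7758 = 46.04 pbw (target 46.04 pbw)
  ZnO: 27.67·0.9980 = 27.61 pbw (target 27.62 pbw)
  SiO2: 26.57·0.6520 + 47.12·0.6014 + 318.2·0.9950 = 362.3 pbw (target 362.3 pbw)
  Na2O: 26.57·0.03430 + 47.12·0.1013 = 5.685 pbw (target 5.685 pbw)
  Al2O3: 26.57·0.1815 + 47.12·0.2342 + 318.2·0.003000 + 36.38·0.9960 = 53.05 pbw (target 53.05 pbw)
Consistency of the glass mass: whole batch net of LOI = 500.0 pbw (the Σ of target masses is 500.0 pbw; stated basis 500.0 pbw — gaps are rounding artifacts).
Total batch = Σ batch = 515.3 pbw; ignition loss, Σ(batch × LOI) = 15.29 pbw; glass ÷ batch gives a yield of 97.03%.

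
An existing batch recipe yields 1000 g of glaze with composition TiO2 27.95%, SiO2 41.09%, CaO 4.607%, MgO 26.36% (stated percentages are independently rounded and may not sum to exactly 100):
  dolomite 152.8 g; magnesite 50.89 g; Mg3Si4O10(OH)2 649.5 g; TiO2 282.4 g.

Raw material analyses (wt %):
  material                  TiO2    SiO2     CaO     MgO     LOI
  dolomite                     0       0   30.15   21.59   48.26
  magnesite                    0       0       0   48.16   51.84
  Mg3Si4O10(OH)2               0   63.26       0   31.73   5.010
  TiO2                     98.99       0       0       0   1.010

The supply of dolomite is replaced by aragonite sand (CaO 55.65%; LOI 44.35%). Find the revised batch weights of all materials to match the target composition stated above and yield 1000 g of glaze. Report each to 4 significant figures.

The intermediate values are shown rounded off to 4 significant figures when written out. The working math maintains exact precision in every operation. Every reported value is rounded exactly once. Derived quantities (four oxide percentages, net glass mass, yield, totals, LOI) are carried from the batch weights at 1000 g of glass in full precision as written in either problem or answer.
Target masses of each oxide per 1000 g glaze:
  TiO2: 27.95% × 1000 = 279.5 g
  SiO2: 41.09% × 1000 = 410.9 g
  CaO: 4.607% × 1000 = 46.07 g
  MgO: 26.36% × 1000 = 263.6 g
A balance pass over the oxides, per the reported batch figures, at the basis given (oxide sums agree with the targets inside rounding margins):
  TiO2: 282.4·0.9899 = 279.5 g (target 279.5 g)
  SiO2: 649.5·0.6326 = 410.9 g (target 410.9 g)
  CaO: 82.79·0.5565 = 46.07 g (target 46.07 g)
  MgO: 119.4·0.4816 + 649.5·0.3173 = 263.6 g (target 263.6 g)
Consistency of the glass mass: batch Σ − ignition loss = 1000 g (summing oxide targets gives 1000 g; against the stated basis, 1000 g — deltas are rounding alone).
Adding the batch up: Σ batch = 1134 g; Σ batch·LOI gives LOI loss = 134.0 g; yield: glass divided by total = 88.18%.

Revised batch per 1000 g glaze:
  aragonite sand: 82.79 g
  magnesite: 119.4 g
  Mg3Si4O10(OH)2: 649.5 g
  TiO2: 282.4 g
Total batch = 1134 g; LOI loss = 134.0 g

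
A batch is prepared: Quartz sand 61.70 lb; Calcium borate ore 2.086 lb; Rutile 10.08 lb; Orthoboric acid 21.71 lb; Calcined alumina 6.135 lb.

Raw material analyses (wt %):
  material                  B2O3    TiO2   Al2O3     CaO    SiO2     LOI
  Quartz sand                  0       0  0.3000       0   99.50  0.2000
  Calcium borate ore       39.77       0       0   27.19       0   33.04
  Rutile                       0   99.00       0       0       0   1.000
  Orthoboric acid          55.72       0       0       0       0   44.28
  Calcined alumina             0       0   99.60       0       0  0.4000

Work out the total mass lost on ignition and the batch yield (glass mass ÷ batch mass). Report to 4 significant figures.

Full precision is carried through the solve. Working values are shown (rounded to four significant figures) in the working; each reported number is rounded a single time. All derived quantities (the yield, net glass mass, ignition loss, the totals, the five compositions) are recomputed in exact precision from the batch weights on 91.16 lb of glass, exactly as printed in the problem or answer text.
Material-by-material LOI:
  Quartz sand: 61.70 × 0.002000 = 0.1234 lb
  Calcium borate ore: 2.086 × 0.3304 = 0.6892 lb
  Rutile: 10.08 × 0.01000 = 0.1008 lb
  Orthoboric acid: 21.71 × 0.4428 = 9.613 lb
  Calcined alumina: 6.135 × 0.004000 = 0.02454 lb
Total LOI = 10.55 lb
Glass = batch − LOI = 101.7 − 10.55 = 91.16 lb

LOI loss = 10.55 lb; glass = 91.16 lb; yield = 89.63%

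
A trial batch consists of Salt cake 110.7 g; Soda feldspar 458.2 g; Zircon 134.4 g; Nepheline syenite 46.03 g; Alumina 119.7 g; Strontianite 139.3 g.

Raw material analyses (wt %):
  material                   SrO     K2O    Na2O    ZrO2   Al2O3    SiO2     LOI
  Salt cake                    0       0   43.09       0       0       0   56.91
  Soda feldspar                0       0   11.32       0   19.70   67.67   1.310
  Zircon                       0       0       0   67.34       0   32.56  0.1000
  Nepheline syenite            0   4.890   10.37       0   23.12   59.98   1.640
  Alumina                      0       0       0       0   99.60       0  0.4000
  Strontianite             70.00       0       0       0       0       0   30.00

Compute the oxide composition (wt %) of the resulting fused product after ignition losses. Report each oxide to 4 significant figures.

Glass mass = 896.2 g (batch 1008 − LOI 112.2).
Composition: SrO 10.88%, K2O 0.2512%, Na2O 11.64%, ZrO2 10.10%, Al2O3 24.56%, SiO2 42.56%

Intermediates are displayed, with 4-significant-figure rounding, in the working — exact precision is maintained through every step; a single rounding produces each reported figure. The derived quantities, which include the totals, the yield, LOI, glass mass, the six compositions, are rebuilt at full float precision, exactly as printed in the problem or answer text, from the batch weights for 896.2 g of glass.
Oxide masses out of the charge:
  SrO: 139.3·0.7000 = 97.51 g
  K2O: 46.03·0.04890 = 2.251 g
  Na2O: 110.7·0.4309 + 458.2·0.1132 + 46.03·0.1037 = 104.3 g
  ZrO2: 134.4·0.6734 = 90.50 g
  Al2O3: 458.2·0.1970 + 46.03·0.2312 + 119.7·0.9960 = 220.1 g
  SiO2: 458.2·0.6767 + 134.4·0.3256 + 46.03·0.5998 = 381.4 g
LOI: 110.7·0.5691 + 458.2·0.01310 + 134.4·0.001000 + 46.03·0.01640 + 119.7·0.004000 + 139.3·0.3000 = 112.2 g
Glass = total batch minus LOI = 1008 − 112.2 = 896.2 g (the oxide masses sum to this)
wt % = 100 × oxide mass / glass mass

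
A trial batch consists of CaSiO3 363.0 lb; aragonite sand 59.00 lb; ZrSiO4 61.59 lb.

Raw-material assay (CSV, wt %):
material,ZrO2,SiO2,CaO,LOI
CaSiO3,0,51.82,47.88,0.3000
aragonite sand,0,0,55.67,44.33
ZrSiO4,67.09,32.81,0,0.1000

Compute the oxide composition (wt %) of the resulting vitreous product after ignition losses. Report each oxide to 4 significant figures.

All internal work carries full float precision through the solve — working values are printed, with 4-significant-digit rounding, alongside each step — a single rounding finalizes each reported figure — all derived quantities, including the totals, LOI, the three compositions, yield, net glass mass, are computed using the weight values for 456.3 lb of glass in full float precision, exactly as shown in the problem or the answer.
What the batch supplies per oxide:
  ZrO2: 61.59·0.6709 = 41.32 lb
  SiO2: 363.0·0.5182 + 61.59·0.3281 = 208.3 lb
  CaO: 363.0·0.4788 + 59.00·0.5567 = 206.6 lb
LOI: 363.0·0.003000 + 59.00·0.4433 + 61.59·0.001000 = 27.31 lb
Net of LOI, the glass mass = 483.6 − 27.31 = 456.3 lb (the oxide masses sum to this)
wt %: oxide over glass, times 100

Glass mass = 456.3 lb (batch 483.6 − LOI 27.31).
Composition: ZrO2 9.056%, SiO2 45.65%, CaO 45.29%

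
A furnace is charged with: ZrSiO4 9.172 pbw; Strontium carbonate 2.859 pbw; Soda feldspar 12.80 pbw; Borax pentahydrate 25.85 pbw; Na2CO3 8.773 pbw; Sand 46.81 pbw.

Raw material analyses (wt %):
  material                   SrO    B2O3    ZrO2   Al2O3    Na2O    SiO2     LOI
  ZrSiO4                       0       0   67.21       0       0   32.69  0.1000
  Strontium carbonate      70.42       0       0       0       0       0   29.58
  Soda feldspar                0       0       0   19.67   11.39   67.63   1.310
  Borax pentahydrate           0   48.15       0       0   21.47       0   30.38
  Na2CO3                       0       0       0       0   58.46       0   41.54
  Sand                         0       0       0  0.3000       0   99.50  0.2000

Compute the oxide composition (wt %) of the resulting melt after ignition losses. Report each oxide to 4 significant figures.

Glass mass = 93.65 pbw (batch 106.3 − LOI 12.61).
Composition: SrO 2.150%, B2O3 13.29%, ZrO2 6.582%, Al2O3 2.838%, Na2O 12.96%, SiO2 62.18%

Each numeric step carries full precision at each step; values along the way appear, with 4-significant-digit rounding, alongside each step. Each reported value takes just one rounding; the derived quantities (the yield, LOI, the totals, six oxide percentages, net glass mass) are recomputed starting from the weights on 93.65 pbw of glass at full float precision as set out in either problem or answer.
Delivered oxide masses:
  SrO: 2.859·0.7042 = 2.013 pbw
  B2O3: 25.85·0.4815 = 12.45 pbw
  ZrO2: 9.172·0.6721 = 6.165 pbw
  Al2O3: 12.80·0.1967 + 46.81·0.003000 = 2.658 pbw
  Na2O: 12.80·0.1139 + 25.85·0.2147 + 8.773·0.5846 = 12.14 pbw
  SiO2: 9.172·0.3269 + 12.80·0.6763 + 46.81·0.9950 = 58.23 pbw
LOI: 9.172·0.001000 + 2.859·0.2958 + 12.80·0.01310 + 25.85·0.3038 + 8.773·0.4154 + 46.81·0.002000 = 12.61 pbw
The glass mass, total less LOI, = 106.3 − 12.61 = 93.65 pbw (matching Σ of the oxides)
each oxide over glass, ×100, is wt %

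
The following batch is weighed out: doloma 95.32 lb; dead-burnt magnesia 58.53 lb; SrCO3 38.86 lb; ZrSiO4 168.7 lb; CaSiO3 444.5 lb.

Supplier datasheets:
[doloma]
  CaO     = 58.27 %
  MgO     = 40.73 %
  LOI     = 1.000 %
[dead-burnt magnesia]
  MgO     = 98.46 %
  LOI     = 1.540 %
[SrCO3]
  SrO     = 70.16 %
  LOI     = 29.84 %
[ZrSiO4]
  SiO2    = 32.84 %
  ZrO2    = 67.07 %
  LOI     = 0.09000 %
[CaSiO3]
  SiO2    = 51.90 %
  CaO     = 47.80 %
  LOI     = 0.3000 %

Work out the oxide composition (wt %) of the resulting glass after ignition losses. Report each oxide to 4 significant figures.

Glass mass = 791.0 lb (batch 805.9 − LOI 14.94).
Composition: SiO2 36.17%, CaO 33.88%, SrO 3.447%, ZrO2 14.30%, MgO 12.19%

Each numeric step holds full float precision all the way through. The intermediate values are shown with 4-significant-digit rounding in the printout. Exactly one rounding goes into every reported result; the derived quantities are computed from the weighed amounts for 791.0 lb of glass in exact precision (yield, net glass mass, LOI, the five compositions, totals) as written in the problem or the answer.
Per-oxide mass from batch:
  SiO2: 168.7·0.3284 + 444.5·0.5190 = 286.1 lb
  CaO: 95.32·0.5827 + 444.5·0.4780 = 268.0 lb
  SrO: 38.86·0.7016 = 27.26 lb
  ZrO2: 168.7·0.6707 = 113.1 lb
  MgO: 95.32·0.4073 + 58.53·0.9846 = 96.45 lb
LOI: 95.32·0.01000 + 58.53·0.01540 + 38.86·0.2984 + 168.7·9.000e-04 + 444.5·0.003000 = 14.94 lb
Net of LOI, the glass mass = 805.9 − 14.94 = 791.0 lb (consistent with Σ oxide mass)
wt % = oxide mass / glass mass × 100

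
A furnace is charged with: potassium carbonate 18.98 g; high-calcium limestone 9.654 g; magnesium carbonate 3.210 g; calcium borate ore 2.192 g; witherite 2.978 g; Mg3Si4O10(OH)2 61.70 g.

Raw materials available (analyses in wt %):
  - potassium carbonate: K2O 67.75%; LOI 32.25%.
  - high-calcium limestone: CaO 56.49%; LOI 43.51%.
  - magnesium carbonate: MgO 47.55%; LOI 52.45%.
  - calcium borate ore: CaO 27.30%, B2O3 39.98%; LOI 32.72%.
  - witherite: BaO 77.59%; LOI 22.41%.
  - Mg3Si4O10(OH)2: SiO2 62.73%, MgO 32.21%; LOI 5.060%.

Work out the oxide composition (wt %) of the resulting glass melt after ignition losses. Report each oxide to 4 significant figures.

Full precision is carried all the way through. Values along the way are shown with 4-significant-digit rounding between the steps — each reported number receives exactly one rounding; all derived quantities, including the totals, six oxide percentages, the yield, glass mass, LOI, are computed using the weight values per 82.20 g of glass at full precision, exactly as printed in the question or the answer.
Mass of each oxide from the mix:
  K2O: 18.98·0.6775 = 12.86 g
  SiO2: 61.70·0.6273 = 38.70 g
  CaO: 9.654·0.5649 + 2.192·0.2730 = 6.052 g
  MgO: 3.210·0.4755 + 61.70·0.3221 = 21.40 g
  B2O3: 2.192·0.3998 = 0.8764 g
  BaO: 2.978·0.7759 = 2.311 g
LOI: 18.98·0.3225 + 9.654·0.4351 + 3.210·0.5245 + 2.192·0.3272 + 2.978·0.2241 + 61.70·0.05060 = 16.51 g
batch − LOI leaves glass = 98.71 − 16.51 = 82.20 g (= Σ oxide masses)
oxide / glass × 100 gives the wt %

Glass mass = 82.20 g (batch 98.71 − LOI 16.51).
Composition: K2O 15.64%, SiO2 47.08%, CaO 7.362%, MgO 26.03%, B2O3 1.066%, BaO 2.811%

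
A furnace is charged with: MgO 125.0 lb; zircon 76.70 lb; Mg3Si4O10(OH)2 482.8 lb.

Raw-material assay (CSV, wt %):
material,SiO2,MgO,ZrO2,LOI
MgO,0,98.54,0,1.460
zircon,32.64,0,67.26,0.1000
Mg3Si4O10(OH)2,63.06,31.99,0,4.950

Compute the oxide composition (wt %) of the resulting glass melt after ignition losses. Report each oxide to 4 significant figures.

The working math carries full precision at every stage. In-progress results appear, rounded to four significant figures, alongside each step — a single rounding produces every reported number. The derived quantities are re-derived starting from the weights for 658.7 lb of glass at full precision (the yield, totals, ignition loss, the three compositions, glass mass), exactly as printed in the problem or the answer.
Oxide masses out of the charge:
  SiO2: 76.70·0.3264 + 482.8·0.6306 = 329.5 lb
  MgO: 125.0·0.9854 + 482.8·0.3199 = 277.6 lb
  ZrO2: 76.70·0.6726 = 51.59 lb
LOI: 125.0·0.01460 + 76.70·0.001000 + 482.8·0.04950 = 25.80 lb
The glass mass, total less LOI, = 684.5 − 25.80 = 658.7 lb (= the summed oxide contributions)
each oxide over glass, ×100, is wt %

Glass mass = 658.7 lb (batch 684.5 − LOI 25.80).
Composition: SiO2 50.02%, MgO 42.15%, ZrO2 7.832%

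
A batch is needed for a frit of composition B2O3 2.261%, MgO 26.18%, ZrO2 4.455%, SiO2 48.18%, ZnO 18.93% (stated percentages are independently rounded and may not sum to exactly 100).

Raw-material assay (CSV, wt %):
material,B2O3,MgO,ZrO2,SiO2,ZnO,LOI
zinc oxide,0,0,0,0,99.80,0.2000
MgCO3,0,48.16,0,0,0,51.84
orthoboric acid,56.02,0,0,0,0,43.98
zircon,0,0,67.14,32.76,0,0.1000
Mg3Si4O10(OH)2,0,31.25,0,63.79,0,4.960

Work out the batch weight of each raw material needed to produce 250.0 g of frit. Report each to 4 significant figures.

Batch per 250.0 g frit:
  zinc oxide: 47.42 g
  MgCO3: 18.91 g
  orthoboric acid: 10.09 g
  zircon: 16.59 g
  Mg3Si4O10(OH)2: 180.3 g
Total batch = 273.3 g; LOI loss = 23.29 g; yield = 91.48%

Mid-chain values are printed rounded to 4 significant digits when written out; all internal work keeps exact precision in all steps. Every reported figure includes exactly one rounding; all derived quantities are computed from the batch weights on 250.0 g of glass in full precision (glass mass, the totals, the five compositions, LOI, yield), as set out in the question or the answer.
The oxide mass targets at 250.0 g frit:
  B2O3: 2.261% × 250.0 = 5.652 g
  MgO: 26.18% × 250.0 = 65.45 g
  ZrO2: 4.455% × 250.0 = 11.14 g
  SiO2: 48.18% × 250.0 = 120.4 g
  ZnO: 18.93% × 250.0 = 47.32 g
A balance pass over the oxides, with the batch weights as given, versus the basis set out (each sum matches its target mass up to rounding of the answer):
  B2O3: 10.09·0.5602 = 5.652 g (target 5.652 g)
  MgO: 18.91·0.4816 + 180.3·0.3125 = 65.45 g (target 65.45 g)
  ZrO2: 16.59·0.6714 = 11.14 g (target 11.14 g)
  SiO2: 16.59·0.3276 + 180.3·0.6379 = 120.4 g (target 120.4 g)
  ZnO: 47.42·0.9980 = 47.33 g (target 47.32 g)
Glass mass check: the batch minus its LOI: 250.0 g (per-oxide target masses sum to 250.0 g; against the stated basis, 250.0 g — differing by rounding only).
Total batch = Σ batch = 273.3 g; ignition loss, Σ(batch × LOI) = 23.29 g; the yield ratio, glass ÷ batch: 91.48%.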